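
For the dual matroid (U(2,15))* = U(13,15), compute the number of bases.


The dual of U(r,n) is U(n-r, n) = U(13,15).
Bases of U(13,15) are all (13)-element subsets.
|B(M*)| = C(15,13) = 15! / (13! * 2!) = 105.

105


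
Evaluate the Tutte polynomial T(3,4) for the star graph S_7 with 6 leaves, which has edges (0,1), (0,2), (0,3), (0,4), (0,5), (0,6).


A star on 7 vertices is a tree with 6 edges.
T(x,y) = x^(6) for any tree.
T(3,4) = 3^6 = 729.

729


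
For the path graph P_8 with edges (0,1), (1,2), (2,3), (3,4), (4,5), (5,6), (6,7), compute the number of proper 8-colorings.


P(P_8, k) = k * (k-1)^(7).
P(8) = 8 * 7^7 = 8 * 823543 = 6588344.

6588344


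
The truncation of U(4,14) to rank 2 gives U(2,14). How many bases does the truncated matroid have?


Truncating U(4,14) to rank 2 gives U(2,14).
Bases of U(2,14) are all 2-element subsets of 14 elements.
Number of bases = (14 choose 2) = 91.

91


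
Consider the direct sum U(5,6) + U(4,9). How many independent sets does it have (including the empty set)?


For a direct sum, |I(M1+M2)| = |I(M1)| * |I(M2)|.
|I(U(5,6))| = sum C(6,k) for k=0..5 = 63.
|I(U(4,9))| = sum C(9,k) for k=0..4 = 256.
Total = 63 * 256 = 16128.

16128


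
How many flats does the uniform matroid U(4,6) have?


Flats of U(4,6): every subset of size < 4 is a flat, plus E itself.
Count = (6 choose 0) + (6 choose 1) + (6 choose 2) + (6 choose 3) + 1
     = 1 + 6 + 15 + 20 + 1
     = 43.

43


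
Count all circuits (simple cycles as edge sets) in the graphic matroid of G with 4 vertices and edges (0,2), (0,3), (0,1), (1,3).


A circuit in a graphic matroid = edge set of a simple cycle.
G has 4 vertices and 4 edges.
Enumerating all minimal edge subsets forming cycles...
Total circuits found: 1.

1


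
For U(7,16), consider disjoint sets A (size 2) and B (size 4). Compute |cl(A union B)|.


|A union B| = 2 + 4 = 6 (disjoint).
In U(7,16), cl(S) = S if |S| < 7, else cl(S) = E.
Since 6 < 7, cl(A union B) = A union B.
|cl(A union B)| = 6.

6


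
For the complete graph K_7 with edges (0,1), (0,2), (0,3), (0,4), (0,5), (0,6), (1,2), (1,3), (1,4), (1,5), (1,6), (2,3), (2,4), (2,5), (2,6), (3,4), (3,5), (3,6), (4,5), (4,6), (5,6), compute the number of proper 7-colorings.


P(K_7, k) = k(k-1)(k-2)...(k-6).
P(7) = (7) * (6) * (5) * (4) * (3) * (2) * (1) = 5040.

5040


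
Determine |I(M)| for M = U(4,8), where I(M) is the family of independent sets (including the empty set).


Independent sets of U(4,8) are all subsets of size <= 4.
Count = C(8,0) + C(8,1) + C(8,2) + C(8,3) + C(8,4)
     = 1 + 8 + 28 + 56 + 70
     = 163.

163


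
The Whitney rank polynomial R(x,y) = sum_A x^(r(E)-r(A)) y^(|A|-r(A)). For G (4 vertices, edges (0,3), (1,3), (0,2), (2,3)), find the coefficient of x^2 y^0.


R(x,y) = sum over A in 2^E of x^(r(E)-r(A)) * y^(|A|-r(A)).
G has 4 vertices, 4 edges. r(E) = 3.
Enumerate all 2^4 = 16 subsets.
Count subsets with r(E)-r(A)=2 and |A|-r(A)=0: 4.

4


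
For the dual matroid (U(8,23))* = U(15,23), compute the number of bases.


The dual of U(r,n) is U(n-r, n) = U(15,23).
Bases of U(15,23) are all (15)-element subsets.
|B(M*)| = C(23,15) = 490314.

490314


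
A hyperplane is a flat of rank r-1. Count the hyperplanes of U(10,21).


Hyperplanes of U(10,21) are flats of rank 9.
In a uniform matroid, these are exactly the (9)-element subsets.
Count = C(21,9) = 293930.

293930


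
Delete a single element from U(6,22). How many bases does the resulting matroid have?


Deleting e from U(6,22) gives U(6,21) since n > r.
Bases of U(6,21) = (21 choose 6) = 54264.

54264


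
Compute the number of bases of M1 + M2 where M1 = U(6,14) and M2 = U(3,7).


Bases of a direct sum M1 + M2: |B| = |B(M1)| * |B(M2)|.
|B(U(6,14))| = C(14,6) = 3003.
|B(U(3,7))| = C(7,3) = 35.
Total bases = 3003 * 35 = 105105.

105105


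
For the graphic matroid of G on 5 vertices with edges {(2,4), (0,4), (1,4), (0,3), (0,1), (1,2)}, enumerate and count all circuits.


A circuit in a graphic matroid = edge set of a simple cycle.
G has 5 vertices and 6 edges.
Enumerating all minimal edge subsets forming cycles...
Total circuits found: 3.

3


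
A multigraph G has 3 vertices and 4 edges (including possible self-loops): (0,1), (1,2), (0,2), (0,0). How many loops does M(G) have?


In a graphic matroid, a loop is a self-loop edge (u,u) with rank 0.
Examining all 4 edges for self-loops...
Self-loops found: (0,0)
Number of loops = 1.

1


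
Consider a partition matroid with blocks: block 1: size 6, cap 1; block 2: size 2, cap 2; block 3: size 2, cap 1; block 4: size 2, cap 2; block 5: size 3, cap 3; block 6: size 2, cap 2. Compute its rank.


Rank of a partition matroid = sum of min(|Si|, ci) for each block.
= min(6,1) + min(2,2) + min(2,1) + min(2,2) + min(3,3) + min(2,2)
= 1 + 2 + 1 + 2 + 3 + 2
= 11.

11


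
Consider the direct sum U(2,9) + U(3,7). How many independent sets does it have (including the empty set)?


For a direct sum, |I(M1+M2)| = |I(M1)| * |I(M2)|.
|I(U(2,9))| = sum C(9,k) for k=0..2 = 46.
|I(U(3,7))| = sum C(7,k) for k=0..3 = 64.
Total = 46 * 64 = 2944.

2944


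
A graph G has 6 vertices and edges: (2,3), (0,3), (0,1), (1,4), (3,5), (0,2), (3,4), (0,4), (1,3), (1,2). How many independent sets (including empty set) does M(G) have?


An independent set in a graphic matroid is an acyclic edge subset.
G has 6 vertices and 10 edges.
Enumerate all 2^10 = 1024 subsets, checking for acyclicity.
Total independent sets = 396.

396


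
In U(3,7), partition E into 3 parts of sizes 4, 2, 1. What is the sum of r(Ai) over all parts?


r(Ai) = min(|Ai|, 3) for each part.
Sum = min(4,3) + min(2,3) + min(1,3)
    = 3 + 2 + 1
    = 6.

6


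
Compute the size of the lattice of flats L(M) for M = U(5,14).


Flats of U(5,14): every subset of size < 5 is a flat, plus E itself.
Count = (14 choose 0) + (14 choose 1) + (14 choose 2) + (14 choose 3) + (14 choose 4) + 1
     = 1 + 14 + 91 + 364 + 1001 + 1
     = 1472.

1472


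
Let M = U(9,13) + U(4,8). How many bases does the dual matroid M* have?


(M1+M2)* = M1* + M2*.
M1* = U(4,13), bases: C(13,4) = 715.
M2* = U(4,8), bases: C(8,4) = 70.
|B(M*)| = 715 * 70 = 50050.

50050


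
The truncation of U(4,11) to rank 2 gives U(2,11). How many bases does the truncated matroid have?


Truncating U(4,11) to rank 2 gives U(2,11).
Bases of U(2,11) are all 2-element subsets of 11 elements.
Number of bases = C(11,2) = 11! / (2! * 9!) = 55.

55


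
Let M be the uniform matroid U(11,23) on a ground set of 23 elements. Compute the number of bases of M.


Bases of U(11,23) are all 11-element subsets of the 23-element ground set.
Number of bases = C(23,11).
C(23,11) = 1352078.

1352078


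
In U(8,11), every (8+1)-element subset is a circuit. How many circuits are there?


In U(8,11), circuits are the (9)-element subsets.
Any set of 9 elements is dependent, and removing any one element gives
an independent set of size 8, so it is a minimal dependent set.
Number of circuits = (11 choose 9) = 55.

55


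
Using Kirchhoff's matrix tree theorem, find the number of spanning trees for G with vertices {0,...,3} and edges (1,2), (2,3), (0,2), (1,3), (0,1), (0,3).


By Kirchhoff's matrix tree theorem, the number of spanning trees equals
the determinant of any cofactor of the Laplacian matrix L.
G has 4 vertices and 6 edges.
Computing the (3 x 3) cofactor determinant gives 16.

16


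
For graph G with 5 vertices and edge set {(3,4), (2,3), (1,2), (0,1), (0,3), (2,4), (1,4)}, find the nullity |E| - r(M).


Cycle rank (nullity) = |E| - r(M) = |E| - (|V| - c).
|E| = 7, |V| = 5, c = 1.
Nullity = 7 - (5 - 1) = 7 - 4 = 3.

3


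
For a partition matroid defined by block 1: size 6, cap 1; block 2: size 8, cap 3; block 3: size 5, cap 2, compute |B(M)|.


A basis picks exactly ci elements from block i.
Number of bases = product of C(|Si|, ci).
= C(6,1) * C(8,3) * C(5,2)
= 6 * 56 * 10
= 3360.

3360


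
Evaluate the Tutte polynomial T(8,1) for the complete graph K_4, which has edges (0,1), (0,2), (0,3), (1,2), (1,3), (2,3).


T(K_4; x,y) = x^3 + 3x^2 + 4xy + 2x + y^3 + 3y^2 + 2y.
Substituting x=8, y=1:
= 512 + 192 + 32 + 16 + 1 + 3 + 2
= 758.

758


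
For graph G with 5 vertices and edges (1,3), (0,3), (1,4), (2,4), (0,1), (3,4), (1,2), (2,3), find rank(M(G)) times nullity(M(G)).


r(M) = |V| - c = 5 - 1 = 4.
nullity = |E| - r(M) = 8 - 4 = 4.
Product = 4 * 4 = 16.

16


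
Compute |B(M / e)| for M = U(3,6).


Contracting e from U(3,6) gives U(2,5).
Bases of U(2,5) = C(5,2) = (5 * 4) / (1 * 2) = 10.

10


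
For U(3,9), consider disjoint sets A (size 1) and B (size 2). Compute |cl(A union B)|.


|A union B| = 1 + 2 = 3 (disjoint).
In U(3,9), cl(S) = S if |S| < 3, else cl(S) = E.
Since 3 >= 3, cl(A union B) = E.
|cl(A union B)| = 9.

9


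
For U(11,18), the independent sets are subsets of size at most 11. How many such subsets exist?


Independent sets of U(11,18) are all subsets of size <= 11.
Count = C(18,0) + C(18,1) + C(18,2) + C(18,3) + C(18,4) + C(18,5) + C(18,6) + C(18,7) + C(18,8) + C(18,9) + C(18,10) + C(18,11)
     = 1 + 18 + 153 + 816 + 3060 + 8568 + 18564 + 31824 + 43758 + 48620 + 43758 + 31824
     = 230964.

230964


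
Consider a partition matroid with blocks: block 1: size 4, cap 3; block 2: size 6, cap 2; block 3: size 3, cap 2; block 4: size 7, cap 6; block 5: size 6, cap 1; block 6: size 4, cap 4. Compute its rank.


Rank of a partition matroid = sum of min(|Si|, ci) for each block.
= min(4,3) + min(6,2) + min(3,2) + min(7,6) + min(6,1) + min(4,4)
= 3 + 2 + 2 + 6 + 1 + 4
= 18.

18


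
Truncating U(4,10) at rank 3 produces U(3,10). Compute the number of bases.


Truncating U(4,10) to rank 3 gives U(3,10).
Bases of U(3,10) are all 3-element subsets of 10 elements.
Number of bases = C(10,3) = (10 * 9 * 8) / (1 * 2 * 3) = 120.

120


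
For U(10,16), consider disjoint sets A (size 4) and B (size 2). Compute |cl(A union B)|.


|A union B| = 4 + 2 = 6 (disjoint).
In U(10,16), cl(S) = S if |S| < 10, else cl(S) = E.
Since 6 < 10, cl(A union B) = A union B.
|cl(A union B)| = 6.

6


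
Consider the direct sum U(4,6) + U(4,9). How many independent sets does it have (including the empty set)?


For a direct sum, |I(M1+M2)| = |I(M1)| * |I(M2)|.
|I(U(4,6))| = sum C(6,k) for k=0..4 = 57.
|I(U(4,9))| = sum C(9,k) for k=0..4 = 256.
Total = 57 * 256 = 14592.

14592


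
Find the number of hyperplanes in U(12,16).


Hyperplanes of U(12,16) are flats of rank 11.
In a uniform matroid, these are exactly the (11)-element subsets.
Count = C(16,11) = 4368.

4368


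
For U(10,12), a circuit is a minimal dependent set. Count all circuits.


In U(10,12), circuits are the (11)-element subsets.
Any set of 11 elements is dependent, and removing any one element gives
an independent set of size 10, so it is a minimal dependent set.
Number of circuits = C(12,11) = 12.

12


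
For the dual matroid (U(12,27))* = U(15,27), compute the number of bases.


The dual of U(r,n) is U(n-r, n) = U(15,27).
Bases of U(15,27) are all (15)-element subsets.
|B(M*)| = C(27,15) = 27! / (15! * 12!) = 17383860.

17383860


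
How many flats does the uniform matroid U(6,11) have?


Flats of U(6,11): every subset of size < 6 is a flat, plus E itself.
Count = (11 choose 0) + (11 choose 1) + (11 choose 2) + (11 choose 3) + (11 choose 4) + (11 choose 5) + 1
     = 1 + 11 + 55 + 165 + 330 + 462 + 1
     = 1025.

1025


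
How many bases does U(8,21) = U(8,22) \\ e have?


Deleting e from U(8,22) gives U(8,21) since n > r.
Bases of U(8,21) = C(21,8) = 203490.

203490


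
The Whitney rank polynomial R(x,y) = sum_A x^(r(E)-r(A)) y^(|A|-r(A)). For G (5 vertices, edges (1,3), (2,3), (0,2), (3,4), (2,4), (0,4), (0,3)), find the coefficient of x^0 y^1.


R(x,y) = sum over A in 2^E of x^(r(E)-r(A)) * y^(|A|-r(A)).
G has 5 vertices, 7 edges. r(E) = 4.
Enumerate all 2^7 = 128 subsets.
Count subsets with r(E)-r(A)=0 and |A|-r(A)=1: 15.

15


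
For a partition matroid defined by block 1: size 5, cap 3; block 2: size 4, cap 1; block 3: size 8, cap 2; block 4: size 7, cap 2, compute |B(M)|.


A basis picks exactly ci elements from block i.
Number of bases = product of C(|Si|, ci).
= C(5,3) * C(4,1) * C(8,2) * C(7,2)
= 10 * 4 * 28 * 21
= 23520.

23520


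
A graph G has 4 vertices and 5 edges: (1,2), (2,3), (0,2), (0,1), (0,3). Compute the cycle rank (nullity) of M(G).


Cycle rank (nullity) = |E| - r(M) = |E| - (|V| - c).
|E| = 5, |V| = 4, c = 1.
Nullity = 5 - (4 - 1) = 5 - 3 = 2.

2


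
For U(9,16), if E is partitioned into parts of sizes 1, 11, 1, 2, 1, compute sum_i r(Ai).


r(Ai) = min(|Ai|, 9) for each part.
Sum = min(1,9) + min(11,9) + min(1,9) + min(2,9) + min(1,9)
    = 1 + 9 + 1 + 2 + 1
    = 14.

14


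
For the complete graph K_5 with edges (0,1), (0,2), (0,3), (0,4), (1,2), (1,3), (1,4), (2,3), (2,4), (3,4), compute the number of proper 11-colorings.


P(K_5, k) = k(k-1)(k-2)...(k-4).
P(11) = (11) * (10) * (9) * (8) * (7) = 55440.

55440


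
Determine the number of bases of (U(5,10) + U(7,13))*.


(M1+M2)* = M1* + M2*.
M1* = U(5,10), bases: C(10,5) = 252.
M2* = U(6,13), bases: C(13,6) = 1716.
|B(M*)| = 252 * 1716 = 432432.

432432


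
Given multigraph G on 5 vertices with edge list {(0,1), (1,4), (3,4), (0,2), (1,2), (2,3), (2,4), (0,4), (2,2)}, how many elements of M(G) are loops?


In a graphic matroid, a loop is a self-loop edge (u,u) with rank 0.
Examining all 9 edges for self-loops...
Self-loops found: (2,2)
Number of loops = 1.

1


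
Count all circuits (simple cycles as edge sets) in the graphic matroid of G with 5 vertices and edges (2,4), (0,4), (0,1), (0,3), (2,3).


A circuit in a graphic matroid = edge set of a simple cycle.
G has 5 vertices and 5 edges.
Enumerating all minimal edge subsets forming cycles...
Total circuits found: 1.

1


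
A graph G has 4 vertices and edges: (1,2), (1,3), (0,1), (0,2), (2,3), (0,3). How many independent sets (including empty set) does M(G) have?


An independent set in a graphic matroid is an acyclic edge subset.
G has 4 vertices and 6 edges.
Enumerate all 2^6 = 64 subsets, checking for acyclicity.
Total independent sets = 38.

38


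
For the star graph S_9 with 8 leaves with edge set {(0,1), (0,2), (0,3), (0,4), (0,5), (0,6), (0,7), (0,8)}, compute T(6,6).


A star on 9 vertices is a tree with 8 edges.
T(x,y) = x^(8) for any tree.
T(6,6) = 6^8 = 1679616.

1679616


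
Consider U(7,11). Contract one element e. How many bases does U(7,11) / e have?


Contracting e from U(7,11) gives U(6,10).
Bases of U(6,10) = C(10,6) = 210.

210


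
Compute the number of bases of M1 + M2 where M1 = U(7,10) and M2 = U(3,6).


Bases of a direct sum M1 + M2: |B| = |B(M1)| * |B(M2)|.
|B(U(7,10))| = C(10,7) = 120.
|B(U(3,6))| = C(6,3) = 20.
Total bases = 120 * 20 = 2400.

2400


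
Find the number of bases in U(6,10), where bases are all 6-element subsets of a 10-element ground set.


Bases of U(6,10) are all 6-element subsets of the 10-element ground set.
Number of bases = C(10,6).
(10 choose 6) = 210.

210


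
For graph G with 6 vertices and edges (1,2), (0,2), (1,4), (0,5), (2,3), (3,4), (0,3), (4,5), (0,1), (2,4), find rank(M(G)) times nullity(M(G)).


r(M) = |V| - c = 6 - 1 = 5.
nullity = |E| - r(M) = 10 - 5 = 5.
Product = 5 * 5 = 25.

25


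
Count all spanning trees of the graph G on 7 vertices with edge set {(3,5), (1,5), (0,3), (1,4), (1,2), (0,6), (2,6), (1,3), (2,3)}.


By Kirchhoff's matrix tree theorem, the number of spanning trees equals
the determinant of any cofactor of the Laplacian matrix L.
G has 7 vertices and 9 edges.
Computing the (6 x 6) cofactor determinant gives 29.

29


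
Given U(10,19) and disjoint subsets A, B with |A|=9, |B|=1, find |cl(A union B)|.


|A union B| = 9 + 1 = 10 (disjoint).
In U(10,19), cl(S) = S if |S| < 10, else cl(S) = E.
Since 10 >= 10, cl(A union B) = E.
|cl(A union B)| = 19.

19


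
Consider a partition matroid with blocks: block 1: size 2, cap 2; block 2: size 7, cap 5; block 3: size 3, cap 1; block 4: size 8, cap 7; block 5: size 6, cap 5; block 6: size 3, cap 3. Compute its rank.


Rank of a partition matroid = sum of min(|Si|, ci) for each block.
= min(2,2) + min(7,5) + min(3,1) + min(8,7) + min(6,5) + min(3,3)
= 2 + 5 + 1 + 7 + 5 + 3
= 23.

23


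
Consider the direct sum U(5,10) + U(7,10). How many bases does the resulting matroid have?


Bases of a direct sum M1 + M2: |B| = |B(M1)| * |B(M2)|.
|B(U(5,10))| = C(10,5) = 252.
|B(U(7,10))| = C(10,7) = 120.
Total bases = 252 * 120 = 30240.

30240


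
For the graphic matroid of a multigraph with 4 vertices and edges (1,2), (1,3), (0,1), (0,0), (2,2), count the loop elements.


In a graphic matroid, a loop is a self-loop edge (u,u) with rank 0.
Examining all 5 edges for self-loops...
Self-loops found: (0,0), (2,2)
Number of loops = 2.

2


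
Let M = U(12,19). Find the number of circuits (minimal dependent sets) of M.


In U(12,19), circuits are the (13)-element subsets.
Any set of 13 elements is dependent, and removing any one element gives
an independent set of size 12, so it is a minimal dependent set.
Number of circuits = C(19,13) = 27132.

27132


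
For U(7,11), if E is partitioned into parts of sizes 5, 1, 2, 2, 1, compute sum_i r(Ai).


r(Ai) = min(|Ai|, 7) for each part.
Sum = min(5,7) + min(1,7) + min(2,7) + min(2,7) + min(1,7)
    = 5 + 1 + 2 + 2 + 1
    = 11.

11


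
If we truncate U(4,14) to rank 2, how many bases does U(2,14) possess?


Truncating U(4,14) to rank 2 gives U(2,14).
Bases of U(2,14) are all 2-element subsets of 14 elements.
Number of bases = C(14,2) = 14! / (2! * 12!) = 91.

91


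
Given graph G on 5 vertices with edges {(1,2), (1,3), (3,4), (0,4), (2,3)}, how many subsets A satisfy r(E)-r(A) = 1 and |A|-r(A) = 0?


R(x,y) = sum over A in 2^E of x^(r(E)-r(A)) * y^(|A|-r(A)).
G has 5 vertices, 5 edges. r(E) = 4.
Enumerate all 2^5 = 32 subsets.
Count subsets with r(E)-r(A)=1 and |A|-r(A)=0: 9.

9


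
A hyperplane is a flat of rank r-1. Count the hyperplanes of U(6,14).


Hyperplanes of U(6,14) are flats of rank 5.
In a uniform matroid, these are exactly the (5)-element subsets.
Count = (14 choose 5) = 2002.

2002


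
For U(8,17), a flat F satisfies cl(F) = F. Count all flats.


Flats of U(8,17): every subset of size < 8 is a flat, plus E itself.
Count = C(17,0) + C(17,1) + C(17,2) + C(17,3) + C(17,4) + C(17,5) + C(17,6) + C(17,7) + 1
     = 1 + 17 + 136 + 680 + 2380 + 6188 + 12376 + 19448 + 1
     = 41227.

41227


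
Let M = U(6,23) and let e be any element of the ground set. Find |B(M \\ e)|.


Deleting e from U(6,23) gives U(6,22) since n > r.
Bases of U(6,22) = (22 choose 6) = 74613.

74613


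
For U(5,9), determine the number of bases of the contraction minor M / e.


Contracting e from U(5,9) gives U(4,8).
Bases of U(4,8) = C(8,4) = (8 * 7 * 6 * 5) / (1 * 2 * 3 * 4) = 70.

70


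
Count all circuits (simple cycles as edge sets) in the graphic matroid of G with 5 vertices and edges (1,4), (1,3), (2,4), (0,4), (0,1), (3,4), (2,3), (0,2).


A circuit in a graphic matroid = edge set of a simple cycle.
G has 5 vertices and 8 edges.
Enumerating all minimal edge subsets forming cycles...
Total circuits found: 13.

13


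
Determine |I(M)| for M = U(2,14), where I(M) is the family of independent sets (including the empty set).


Independent sets of U(2,14) are all subsets of size <= 2.
Count = (14 choose 0) + (14 choose 1) + (14 choose 2)
     = 1 + 14 + 91
     = 106.

106


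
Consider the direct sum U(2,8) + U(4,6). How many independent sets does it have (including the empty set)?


For a direct sum, |I(M1+M2)| = |I(M1)| * |I(M2)|.
|I(U(2,8))| = sum C(8,k) for k=0..2 = 37.
|I(U(4,6))| = sum C(6,k) for k=0..4 = 57.
Total = 37 * 57 = 2109.

2109


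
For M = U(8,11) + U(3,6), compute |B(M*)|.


(M1+M2)* = M1* + M2*.
M1* = U(3,11), bases: C(11,3) = 165.
M2* = U(3,6), bases: C(6,3) = 20.
|B(M*)| = 165 * 20 = 3300.

3300


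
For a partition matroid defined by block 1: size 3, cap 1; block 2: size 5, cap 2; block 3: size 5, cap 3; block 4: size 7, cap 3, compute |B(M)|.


A basis picks exactly ci elements from block i.
Number of bases = product of C(|Si|, ci).
= C(3,1) * C(5,2) * C(5,3) * C(7,3)
= 3 * 10 * 10 * 35
= 10500.

10500


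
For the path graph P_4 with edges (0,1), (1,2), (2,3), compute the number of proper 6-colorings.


P(P_4, k) = k * (k-1)^(3).
P(6) = 6 * 5^3 = 6 * 125 = 750.

750


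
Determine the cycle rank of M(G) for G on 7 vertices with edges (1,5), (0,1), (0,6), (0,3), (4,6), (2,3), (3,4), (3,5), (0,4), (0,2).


Cycle rank (nullity) = |E| - r(M) = |E| - (|V| - c).
|E| = 10, |V| = 7, c = 1.
Nullity = 10 - (7 - 1) = 10 - 6 = 4.

4


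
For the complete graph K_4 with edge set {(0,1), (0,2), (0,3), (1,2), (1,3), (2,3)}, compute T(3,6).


T(K_4; x,y) = x^3 + 3x^2 + 4xy + 2x + y^3 + 3y^2 + 2y.
Substituting x=3, y=6:
= 27 + 27 + 72 + 6 + 216 + 108 + 12
= 468.

468


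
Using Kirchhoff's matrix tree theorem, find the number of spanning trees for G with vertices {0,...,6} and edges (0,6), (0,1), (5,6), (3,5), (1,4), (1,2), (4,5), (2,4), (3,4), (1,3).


By Kirchhoff's matrix tree theorem, the number of spanning trees equals
the determinant of any cofactor of the Laplacian matrix L.
G has 7 vertices and 10 edges.
Computing the (6 x 6) cofactor determinant gives 82.

82


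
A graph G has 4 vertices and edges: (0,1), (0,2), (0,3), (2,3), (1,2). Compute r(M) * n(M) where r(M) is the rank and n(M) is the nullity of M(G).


r(M) = |V| - c = 4 - 1 = 3.
nullity = |E| - r(M) = 5 - 3 = 2.
Product = 3 * 2 = 6.

6


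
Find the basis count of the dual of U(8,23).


The dual of U(r,n) is U(n-r, n) = U(15,23).
Bases of U(15,23) are all (15)-element subsets.
|B(M*)| = (23 choose 15) = 490314.

490314


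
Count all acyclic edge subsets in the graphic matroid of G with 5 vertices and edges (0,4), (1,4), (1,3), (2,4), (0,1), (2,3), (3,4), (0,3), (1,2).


An independent set in a graphic matroid is an acyclic edge subset.
G has 5 vertices and 9 edges.
Enumerate all 2^9 = 512 subsets, checking for acyclicity.
Total independent sets = 198.

198


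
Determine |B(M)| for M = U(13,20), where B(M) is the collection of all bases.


Bases of U(13,20) are all 13-element subsets of the 20-element ground set.
Number of bases = C(20,13).
C(20,13) = 77520.

77520


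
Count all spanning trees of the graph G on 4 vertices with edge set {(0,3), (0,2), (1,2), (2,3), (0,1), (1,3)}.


By Kirchhoff's matrix tree theorem, the number of spanning trees equals
the determinant of any cofactor of the Laplacian matrix L.
G has 4 vertices and 6 edges.
Computing the (3 x 3) cofactor determinant gives 16.

16


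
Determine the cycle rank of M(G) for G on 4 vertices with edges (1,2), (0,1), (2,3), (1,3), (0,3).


Cycle rank (nullity) = |E| - r(M) = |E| - (|V| - c).
|E| = 5, |V| = 4, c = 1.
Nullity = 5 - (4 - 1) = 5 - 3 = 2.

2


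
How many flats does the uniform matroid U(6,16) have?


Flats of U(6,16): every subset of size < 6 is a flat, plus E itself.
Count = C(16,0) + C(16,1) + C(16,2) + C(16,3) + C(16,4) + C(16,5) + 1
     = 1 + 16 + 120 + 560 + 1820 + 4368 + 1
     = 6886.

6886


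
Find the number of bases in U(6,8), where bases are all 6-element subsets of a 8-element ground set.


Bases of U(6,8) are all 6-element subsets of the 8-element ground set.
Number of bases = C(8,6).
(8 choose 6) = 28.

28


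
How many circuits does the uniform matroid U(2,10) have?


In U(2,10), circuits are the (3)-element subsets.
Any set of 3 elements is dependent, and removing any one element gives
an independent set of size 2, so it is a minimal dependent set.
Number of circuits = (10 choose 3) = 120.

120


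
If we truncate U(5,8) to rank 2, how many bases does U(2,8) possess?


Truncating U(5,8) to rank 2 gives U(2,8).
Bases of U(2,8) are all 2-element subsets of 8 elements.
Number of bases = (8 choose 2) = 28.

28


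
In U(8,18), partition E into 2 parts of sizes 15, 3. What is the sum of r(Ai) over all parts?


r(Ai) = min(|Ai|, 8) for each part.
Sum = min(15,8) + min(3,8)
    = 8 + 3
    = 11.

11


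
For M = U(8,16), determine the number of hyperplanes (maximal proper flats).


Hyperplanes of U(8,16) are flats of rank 7.
In a uniform matroid, these are exactly the (7)-element subsets.
Count = C(16,7) = 16! / (7! * 9!) = 11440.

11440


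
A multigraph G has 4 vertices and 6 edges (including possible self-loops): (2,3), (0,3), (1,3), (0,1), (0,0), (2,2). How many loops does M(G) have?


In a graphic matroid, a loop is a self-loop edge (u,u) with rank 0.
Examining all 6 edges for self-loops...
Self-loops found: (0,0), (2,2)
Number of loops = 2.

2


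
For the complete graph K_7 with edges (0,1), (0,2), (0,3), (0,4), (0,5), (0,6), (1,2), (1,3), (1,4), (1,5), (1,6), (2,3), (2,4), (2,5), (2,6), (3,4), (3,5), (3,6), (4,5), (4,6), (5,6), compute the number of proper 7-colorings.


P(K_7, k) = k(k-1)(k-2)...(k-6).
P(7) = (7) * (6) * (5) * (4) * (3) * (2) * (1) = 5040.

5040


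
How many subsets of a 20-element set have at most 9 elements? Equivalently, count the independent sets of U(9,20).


Independent sets of U(9,20) are all subsets of size <= 9.
Count = (20 choose 0) + (20 choose 1) + (20 choose 2) + (20 choose 3) + (20 choose 4) + (20 choose 5) + (20 choose 6) + (20 choose 7) + (20 choose 8) + (20 choose 9)
     = 1 + 20 + 190 + 1140 + 4845 + 15504 + 38760 + 77520 + 125970 + 167960
     = 431910.

431910


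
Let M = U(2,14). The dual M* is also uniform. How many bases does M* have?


The dual of U(r,n) is U(n-r, n) = U(12,14).
Bases of U(12,14) are all (12)-element subsets.
|B(M*)| = (14 choose 12) = 91.

91


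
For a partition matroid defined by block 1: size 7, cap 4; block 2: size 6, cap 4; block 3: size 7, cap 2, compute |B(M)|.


A basis picks exactly ci elements from block i.
Number of bases = product of C(|Si|, ci).
= C(7,4) * C(6,4) * C(7,2)
= 35 * 15 * 21
= 11025.

11025


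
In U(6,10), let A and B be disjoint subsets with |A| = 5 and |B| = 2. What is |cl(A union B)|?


|A union B| = 5 + 2 = 7 (disjoint).
In U(6,10), cl(S) = S if |S| < 6, else cl(S) = E.
Since 7 >= 6, cl(A union B) = E.
|cl(A union B)| = 10.

10


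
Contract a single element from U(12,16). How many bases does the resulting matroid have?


Contracting e from U(12,16) gives U(11,15).
Bases of U(11,15) = C(15,11) = 1365.

1365


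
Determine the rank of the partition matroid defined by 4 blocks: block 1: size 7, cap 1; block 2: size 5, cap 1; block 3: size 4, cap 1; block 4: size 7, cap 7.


Rank of a partition matroid = sum of min(|Si|, ci) for each block.
= min(7,1) + min(5,1) + min(4,1) + min(7,7)
= 1 + 1 + 1 + 7
= 10.

10


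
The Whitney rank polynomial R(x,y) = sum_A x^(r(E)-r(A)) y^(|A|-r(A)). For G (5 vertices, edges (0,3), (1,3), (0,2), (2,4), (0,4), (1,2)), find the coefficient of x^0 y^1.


R(x,y) = sum over A in 2^E of x^(r(E)-r(A)) * y^(|A|-r(A)).
G has 5 vertices, 6 edges. r(E) = 4.
Enumerate all 2^6 = 64 subsets.
Count subsets with r(E)-r(A)=0 and |A|-r(A)=1: 6.

6


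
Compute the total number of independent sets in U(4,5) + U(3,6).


For a direct sum, |I(M1+M2)| = |I(M1)| * |I(M2)|.
|I(U(4,5))| = sum C(5,k) for k=0..4 = 31.
|I(U(3,6))| = sum C(6,k) for k=0..3 = 42.
Total = 31 * 42 = 1302.

1302


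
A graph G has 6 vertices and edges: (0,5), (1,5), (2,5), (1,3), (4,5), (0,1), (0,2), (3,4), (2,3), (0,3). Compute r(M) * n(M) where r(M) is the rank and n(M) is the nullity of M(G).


r(M) = |V| - c = 6 - 1 = 5.
nullity = |E| - r(M) = 10 - 5 = 5.
Product = 5 * 5 = 25.

25


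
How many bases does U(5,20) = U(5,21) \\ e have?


Deleting e from U(5,21) gives U(5,20) since n > r.
Bases of U(5,20) = (20 choose 5) = 15504.

15504


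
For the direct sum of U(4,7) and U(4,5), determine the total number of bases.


Bases of a direct sum M1 + M2: |B| = |B(M1)| * |B(M2)|.
|B(U(4,7))| = C(7,4) = 35.
|B(U(4,5))| = C(5,4) = 5.
Total bases = 35 * 5 = 175.

175


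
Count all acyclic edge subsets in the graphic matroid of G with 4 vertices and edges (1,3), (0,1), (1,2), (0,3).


An independent set in a graphic matroid is an acyclic edge subset.
G has 4 vertices and 4 edges.
Enumerate all 2^4 = 16 subsets, checking for acyclicity.
Total independent sets = 14.

14


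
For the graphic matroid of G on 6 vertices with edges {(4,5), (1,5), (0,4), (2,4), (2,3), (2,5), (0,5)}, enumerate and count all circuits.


A circuit in a graphic matroid = edge set of a simple cycle.
G has 6 vertices and 7 edges.
Enumerating all minimal edge subsets forming cycles...
Total circuits found: 3.

3


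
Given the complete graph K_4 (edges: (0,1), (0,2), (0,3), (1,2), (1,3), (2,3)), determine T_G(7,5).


T(K_4; x,y) = x^3 + 3x^2 + 4xy + 2x + y^3 + 3y^2 + 2y.
Substituting x=7, y=5:
= 343 + 147 + 140 + 14 + 125 + 75 + 10
= 854.

854


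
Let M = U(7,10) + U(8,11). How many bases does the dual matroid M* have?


(M1+M2)* = M1* + M2*.
M1* = U(3,10), bases: C(10,3) = 120.
M2* = U(3,11), bases: C(11,3) = 165.
|B(M*)| = 120 * 165 = 19800.

19800


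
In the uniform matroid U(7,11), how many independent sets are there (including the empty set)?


Independent sets of U(7,11) are all subsets of size <= 7.
Count = (11 choose 0) + (11 choose 1) + (11 choose 2) + (11 choose 3) + (11 choose 4) + (11 choose 5) + (11 choose 6) + (11 choose 7)
     = 1 + 11 + 55 + 165 + 330 + 462 + 462 + 330
     = 1816.

1816


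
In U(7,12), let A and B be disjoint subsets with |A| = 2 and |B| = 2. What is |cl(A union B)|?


|A union B| = 2 + 2 = 4 (disjoint).
In U(7,12), cl(S) = S if |S| < 7, else cl(S) = E.
Since 4 < 7, cl(A union B) = A union B.
|cl(A union B)| = 4.

4


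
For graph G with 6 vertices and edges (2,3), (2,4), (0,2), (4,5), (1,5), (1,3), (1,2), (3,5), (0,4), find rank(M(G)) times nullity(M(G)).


r(M) = |V| - c = 6 - 1 = 5.
nullity = |E| - r(M) = 9 - 5 = 4.
Product = 5 * 4 = 20.

20


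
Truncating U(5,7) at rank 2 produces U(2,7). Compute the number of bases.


Truncating U(5,7) to rank 2 gives U(2,7).
Bases of U(2,7) are all 2-element subsets of 7 elements.
Number of bases = C(7,2) = 7! / (2! * 5!) = 21.

21


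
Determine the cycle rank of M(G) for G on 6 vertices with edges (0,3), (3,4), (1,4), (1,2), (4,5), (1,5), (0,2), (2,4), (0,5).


Cycle rank (nullity) = |E| - r(M) = |E| - (|V| - c).
|E| = 9, |V| = 6, c = 1.
Nullity = 9 - (6 - 1) = 9 - 5 = 4.

4


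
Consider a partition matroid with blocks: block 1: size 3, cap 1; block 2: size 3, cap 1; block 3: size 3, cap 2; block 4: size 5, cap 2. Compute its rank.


Rank of a partition matroid = sum of min(|Si|, ci) for each block.
= min(3,1) + min(3,1) + min(3,2) + min(5,2)
= 1 + 1 + 2 + 2
= 6.

6


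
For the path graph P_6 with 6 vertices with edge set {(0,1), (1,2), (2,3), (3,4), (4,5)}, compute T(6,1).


A path on 6 vertices is a tree with 5 edges.
T(x,y) = x^(5) for any tree.
T(6,1) = 6^5 = 7776.

7776


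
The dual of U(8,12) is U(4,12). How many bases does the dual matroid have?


The dual of U(r,n) is U(n-r, n) = U(4,12).
Bases of U(4,12) are all (4)-element subsets.
|B(M*)| = C(12,4) = 12! / (4! * 8!) = 495.

495


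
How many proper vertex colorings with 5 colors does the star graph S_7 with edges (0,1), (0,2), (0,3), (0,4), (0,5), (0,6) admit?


P(tree, k) = k * (k-1)^(6) for any tree on 7 vertices.
P(5) = 5 * 4^6 = 5 * 4096 = 20480.

20480


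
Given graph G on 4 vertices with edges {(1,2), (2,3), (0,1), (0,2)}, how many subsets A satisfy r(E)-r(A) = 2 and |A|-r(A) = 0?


R(x,y) = sum over A in 2^E of x^(r(E)-r(A)) * y^(|A|-r(A)).
G has 4 vertices, 4 edges. r(E) = 3.
Enumerate all 2^4 = 16 subsets.
Count subsets with r(E)-r(A)=2 and |A|-r(A)=0: 4.

4


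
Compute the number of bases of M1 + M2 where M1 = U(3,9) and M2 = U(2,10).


Bases of a direct sum M1 + M2: |B| = |B(M1)| * |B(M2)|.
|B(U(3,9))| = C(9,3) = 84.
|B(U(2,10))| = C(10,2) = 45.
Total bases = 84 * 45 = 3780.

3780


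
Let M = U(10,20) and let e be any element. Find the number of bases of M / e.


Contracting e from U(10,20) gives U(9,19).
Bases of U(9,19) = C(19,9) = 19! / (9! * 10!) = 92378.

92378


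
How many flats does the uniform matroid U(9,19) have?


Flats of U(9,19): every subset of size < 9 is a flat, plus E itself.
Count = C(19,0) + C(19,1) + C(19,2) + C(19,3) + C(19,4) + C(19,5) + C(19,6) + C(19,7) + C(19,8) + 1
     = 1 + 19 + 171 + 969 + 3876 + 11628 + 27132 + 50388 + 75582 + 1
     = 169767.

169767


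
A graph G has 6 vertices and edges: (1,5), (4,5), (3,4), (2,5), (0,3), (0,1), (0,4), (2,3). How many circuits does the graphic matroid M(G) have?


A circuit in a graphic matroid = edge set of a simple cycle.
G has 6 vertices and 8 edges.
Enumerating all minimal edge subsets forming cycles...
Total circuits found: 7.

7


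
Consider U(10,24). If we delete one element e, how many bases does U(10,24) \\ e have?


Deleting e from U(10,24) gives U(10,23) since n > r.
Bases of U(10,23) = C(23,10) = 23! / (10! * 13!) = 1144066.

1144066


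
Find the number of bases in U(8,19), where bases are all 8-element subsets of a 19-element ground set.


Bases of U(8,19) are all 8-element subsets of the 19-element ground set.
Number of bases = C(19,8).
(19 choose 8) = 75582.

75582


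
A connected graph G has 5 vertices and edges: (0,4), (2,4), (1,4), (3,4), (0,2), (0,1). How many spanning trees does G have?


By Kirchhoff's matrix tree theorem, the number of spanning trees equals
the determinant of any cofactor of the Laplacian matrix L.
G has 5 vertices and 6 edges.
Computing the (4 x 4) cofactor determinant gives 8.

8


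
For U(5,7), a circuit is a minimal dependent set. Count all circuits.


In U(5,7), circuits are the (6)-element subsets.
Any set of 6 elements is dependent, and removing any one element gives
an independent set of size 5, so it is a minimal dependent set.
Number of circuits = (7 choose 6) = 7.

7


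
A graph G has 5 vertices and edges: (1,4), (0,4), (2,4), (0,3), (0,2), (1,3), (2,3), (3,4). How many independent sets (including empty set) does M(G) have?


An independent set in a graphic matroid is an acyclic edge subset.
G has 5 vertices and 8 edges.
Enumerate all 2^8 = 256 subsets, checking for acyclicity.
Total independent sets = 128.

128


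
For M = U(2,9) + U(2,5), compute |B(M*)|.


(M1+M2)* = M1* + M2*.
M1* = U(7,9), bases: C(9,7) = 36.
M2* = U(3,5), bases: C(5,3) = 10.
|B(M*)| = 36 * 10 = 360.

360


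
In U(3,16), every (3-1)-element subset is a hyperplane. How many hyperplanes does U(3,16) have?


Hyperplanes of U(3,16) are flats of rank 2.
In a uniform matroid, these are exactly the (2)-element subsets.
Count = C(16,2) = (16 * 15) / (1 * 2) = 120.

120


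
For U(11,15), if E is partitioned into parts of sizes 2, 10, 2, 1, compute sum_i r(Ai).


r(Ai) = min(|Ai|, 11) for each part.
Sum = min(2,11) + min(10,11) + min(2,11) + min(1,11)
    = 2 + 10 + 2 + 1
    = 15.

15


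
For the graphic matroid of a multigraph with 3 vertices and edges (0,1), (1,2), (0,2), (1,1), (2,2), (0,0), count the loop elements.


In a graphic matroid, a loop is a self-loop edge (u,u) with rank 0.
Examining all 6 edges for self-loops...
Self-loops found: (1,1), (2,2), (0,0)
Number of loops = 3.

3


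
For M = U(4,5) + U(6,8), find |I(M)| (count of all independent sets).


For a direct sum, |I(M1+M2)| = |I(M1)| * |I(M2)|.
|I(U(4,5))| = sum C(5,k) for k=0..4 = 31.
|I(U(6,8))| = sum C(8,k) for k=0..6 = 247.
Total = 31 * 247 = 7657.

7657


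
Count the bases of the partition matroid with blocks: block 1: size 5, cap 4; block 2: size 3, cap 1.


A basis picks exactly ci elements from block i.
Number of bases = product of C(|Si|, ci).
= C(5,4) * C(3,1)
= 5 * 3
= 15.

15


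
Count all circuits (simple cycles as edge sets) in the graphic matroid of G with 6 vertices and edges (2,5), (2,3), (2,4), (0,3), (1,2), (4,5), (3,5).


A circuit in a graphic matroid = edge set of a simple cycle.
G has 6 vertices and 7 edges.
Enumerating all minimal edge subsets forming cycles...
Total circuits found: 3.

3


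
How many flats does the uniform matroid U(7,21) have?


Flats of U(7,21): every subset of size < 7 is a flat, plus E itself.
Count = (21 choose 0) + (21 choose 1) + (21 choose 2) + (21 choose 3) + (21 choose 4) + (21 choose 5) + (21 choose 6) + 1
     = 1 + 21 + 210 + 1330 + 5985 + 20349 + 54264 + 1
     = 82161.

82161


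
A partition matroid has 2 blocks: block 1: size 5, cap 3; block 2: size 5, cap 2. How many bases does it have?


A basis picks exactly ci elements from block i.
Number of bases = product of C(|Si|, ci).
= C(5,3) * C(5,2)
= 10 * 10
= 100.

100


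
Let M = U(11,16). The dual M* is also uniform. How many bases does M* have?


The dual of U(r,n) is U(n-r, n) = U(5,16).
Bases of U(5,16) are all (5)-element subsets.
|B(M*)| = C(16,5) = 4368.

4368


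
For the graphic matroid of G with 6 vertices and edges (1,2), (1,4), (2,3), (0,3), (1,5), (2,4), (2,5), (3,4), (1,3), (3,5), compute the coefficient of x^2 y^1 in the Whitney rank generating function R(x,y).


R(x,y) = sum over A in 2^E of x^(r(E)-r(A)) * y^(|A|-r(A)).
G has 6 vertices, 10 edges. r(E) = 5.
Enumerate all 2^10 = 1024 subsets.
Count subsets with r(E)-r(A)=2 and |A|-r(A)=1: 58.

58


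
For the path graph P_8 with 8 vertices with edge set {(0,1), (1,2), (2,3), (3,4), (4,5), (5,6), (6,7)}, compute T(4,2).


A path on 8 vertices is a tree with 7 edges.
T(x,y) = x^(7) for any tree.
T(4,2) = 4^7 = 16384.

16384


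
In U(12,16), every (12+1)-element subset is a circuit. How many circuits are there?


In U(12,16), circuits are the (13)-element subsets.
Any set of 13 elements is dependent, and removing any one element gives
an independent set of size 12, so it is a minimal dependent set.
Number of circuits = C(16,13) = 16! / (13! * 3!) = 560.

560


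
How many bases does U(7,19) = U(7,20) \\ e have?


Deleting e from U(7,20) gives U(7,19) since n > r.
Bases of U(7,19) = (19 choose 7) = 50388.

50388


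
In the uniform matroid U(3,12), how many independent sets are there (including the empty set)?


Independent sets of U(3,12) are all subsets of size <= 3.
Count = C(12,0) + C(12,1) + C(12,2) + C(12,3)
     = 1 + 12 + 66 + 220
     = 299.

299


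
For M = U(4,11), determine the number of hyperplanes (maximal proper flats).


Hyperplanes of U(4,11) are flats of rank 3.
In a uniform matroid, these are exactly the (3)-element subsets.
Count = (11 choose 3) = 165.

165


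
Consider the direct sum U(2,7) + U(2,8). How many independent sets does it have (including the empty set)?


For a direct sum, |I(M1+M2)| = |I(M1)| * |I(M2)|.
|I(U(2,7))| = sum C(7,k) for k=0..2 = 29.
|I(U(2,8))| = sum C(8,k) for k=0..2 = 37.
Total = 29 * 37 = 1073.

1073


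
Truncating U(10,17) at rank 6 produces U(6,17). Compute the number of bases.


Truncating U(10,17) to rank 6 gives U(6,17).
Bases of U(6,17) are all 6-element subsets of 17 elements.
Number of bases = C(17,6) = 12376.

12376


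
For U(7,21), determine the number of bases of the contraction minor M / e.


Contracting e from U(7,21) gives U(6,20).
Bases of U(6,20) = C(20,6) = 20! / (6! * 14!) = 38760.

38760


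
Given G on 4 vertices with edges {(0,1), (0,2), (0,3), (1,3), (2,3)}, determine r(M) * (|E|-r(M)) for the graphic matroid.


r(M) = |V| - c = 4 - 1 = 3.
nullity = |E| - r(M) = 5 - 3 = 2.
Product = 3 * 2 = 6.

6


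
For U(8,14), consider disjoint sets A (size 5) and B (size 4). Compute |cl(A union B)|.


|A union B| = 5 + 4 = 9 (disjoint).
In U(8,14), cl(S) = S if |S| < 8, else cl(S) = E.
Since 9 >= 8, cl(A union B) = E.
|cl(A union B)| = 14.

14
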